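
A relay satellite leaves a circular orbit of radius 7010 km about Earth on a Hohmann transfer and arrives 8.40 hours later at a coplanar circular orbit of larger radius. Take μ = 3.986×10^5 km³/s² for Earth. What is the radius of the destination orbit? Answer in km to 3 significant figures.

Transfer time t = 8.40 hours = 30240 s, and t = π√(a_t³/μ).
So a_t = (μ t²/π²)^(1/3) = (3.986×10^5 × (30240)² / π²)^(1/3) = 33302 km.
Since a_t = (r₁ + r₂)/2, r₂ = 2a_t − r₁ = 2×33302 − 7010 = 59594 km.

r₂ = 59600 km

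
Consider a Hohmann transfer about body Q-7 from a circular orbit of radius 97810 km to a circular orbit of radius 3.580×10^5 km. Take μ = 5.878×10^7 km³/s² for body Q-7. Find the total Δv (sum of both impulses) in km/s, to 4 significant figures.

Transfer-ellipse semi-major axis a_t = (r₁ + r₂)/2 = (97810 + 3.580×10^5)/2 = 2.27905×10^5 km.
At r₁ the circular-orbit speed is v₁ = √(μ/r₁) = 24.51 km/s.
Transfer-orbit speed at r₁ (vis-viva equation): v_p = √[μ(2/r₁ − 1/a_t)] = 30.72 km/s.
First burn Δv₁ = |v_p − v₁| = 6.210 km/s.
At r₂, v₂ = √(μ/r₂) = 12.8137 km/s.
Transfer-orbit speed at r₂: v_a = √[μ(2/r₂ − 1/a_t)] = 8.39437 km/s.
Second burn Δv₂ = |v₂ − v_a| = 4.419 km/s.
Δv = Δv₁ + Δv₂ = 6.210 + 4.419 = 10.63 km/s.

Δv = 10.63 km/s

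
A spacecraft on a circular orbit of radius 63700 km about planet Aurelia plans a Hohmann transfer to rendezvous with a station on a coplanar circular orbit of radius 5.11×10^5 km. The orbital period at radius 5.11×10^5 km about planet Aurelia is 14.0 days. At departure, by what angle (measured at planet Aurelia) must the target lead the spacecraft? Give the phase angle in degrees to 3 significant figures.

φ = 104°

From Kepler's third law T² = 4π²r³/μ at r = 5.11×10^5 km, T = 14.0 days = 14.0 × 86400 s = 1.2096×10^6 s: μ = 4π²r³/T² = 3.60030×10^6 km³/s².
Semi-major axis of the transfer orbit: a_t = (63700 + 5.110×10^5)/2 = 2.8735×10^5 km.
The half-period of the transfer ellipse is t = π√(a_t³/μ) = 2.550335×10^5 s.
Target angular speed ω₂ = √(μ/r₂³) = 5.194432×10^-6 rad/s.
Angle swept by the target during transfer: ω₂·t = 1.32475 rad = 75.90°.
Arrival is 180° from departure on the ellipse, so φ = 180° − 75.90° = 104°.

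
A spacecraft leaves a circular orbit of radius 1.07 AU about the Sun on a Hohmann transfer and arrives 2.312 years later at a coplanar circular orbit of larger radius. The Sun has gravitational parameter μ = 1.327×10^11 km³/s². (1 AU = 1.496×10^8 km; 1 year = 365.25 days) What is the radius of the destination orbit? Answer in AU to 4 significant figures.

In km: r₁ = 1.07 × 1.496×10^8 = 1.60072×10^8 km.
Transfer time t = 2.312 years × 365.25 × 86400 s = 7.29611712×10^7 s, and t = π√(a_t³/μ).
So a_t = (μ t²/π²)^(1/3) = (1.327×10^11 × (7.29611712×10^7)² / π²)^(1/3) = 4.1519×10^8 km.
Since a_t = (r₁ + r₂)/2, r₂ = 2a_t − r₁ = 2×4.1519×10^8 − 1.60072×10^8 = 6.70308×10^8 km.
In AU: r₂ = 6.70308×10^8 / 1.496×10^8 = 4.481 AU.

r₂ = 4.481 AU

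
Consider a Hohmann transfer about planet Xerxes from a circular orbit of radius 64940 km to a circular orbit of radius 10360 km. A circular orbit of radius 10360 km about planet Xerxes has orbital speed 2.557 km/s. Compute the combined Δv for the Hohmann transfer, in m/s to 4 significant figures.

From the circular-orbit relation v² = μ/r at r = 10360 km: μ = v²r = (2.557)² × 10360 = 67736.3 km³/s².
Transfer-ellipse semi-major axis a_t = (r₁ + r₂)/2 = (64940 + 10360)/2 = 37650 km.
Circular speed at r₁: v₁ = √(μ/r₁) = √(67736.3/64940) = 1.0213 km/s.
Transfer-orbit speed at r₁ (vis-viva equation): v_a = √[μ(2/r₁ − 1/a_t)] = 0.53574 km/s.
First burn Δv₁ = |v_a − v₁| = 0.4856 km/s.
Circular speed at r₂: v₂ = √(μ/r₂) = 2.5570 km/s.
Transfer-orbit speed at r₂: v_p = √[μ(2/r₂ − 1/a_t)] = 3.3582 km/s.
Second burn Δv₂ = |v₂ − v_p| = 0.8012 km/s.
Total Δv = Δv₁ + Δv₂ = 1.287 km/s.

Δv = 1287 m/s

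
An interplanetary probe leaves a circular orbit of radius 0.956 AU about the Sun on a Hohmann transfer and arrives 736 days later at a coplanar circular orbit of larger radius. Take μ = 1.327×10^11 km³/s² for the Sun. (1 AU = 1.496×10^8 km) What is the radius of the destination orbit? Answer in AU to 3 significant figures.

r₂ = 4.11 AU

In km: r₁ = 0.956 × 1.496×10^8 = 1.430176×10^8 km.
Transfer time t = 736 days = 6.35904×10^7 s, and t = π√(a_t³/μ).
So a_t = (μ t²/π²)^(1/3) = (1.327×10^11 × (6.35904×10^7)² / π²)^(1/3) = 3.7884×10^8 km.
Since a_t = (r₁ + r₂)/2, r₂ = 2a_t − r₁ = 2×3.7884×10^8 − 1.430176×10^8 = 6.146624×10^8 km.
In AU: r₂ = 6.146624×10^8 / 1.496×10^8 = 4.11 AU.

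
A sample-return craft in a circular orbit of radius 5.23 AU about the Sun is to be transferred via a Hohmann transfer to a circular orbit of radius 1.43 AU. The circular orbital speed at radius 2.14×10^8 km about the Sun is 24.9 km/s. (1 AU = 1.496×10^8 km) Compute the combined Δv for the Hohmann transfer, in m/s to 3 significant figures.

Δv = 10800 m/s

From the circular-orbit relation v² = μ/r at r = 2.14×10^8 km: μ = v²r = (24.9)² × 2.14×10^8 = 1.32682×10^11 km³/s².
In km: r₁ = 5.23 × 1.496×10^8 = 7.82408×10^8 km; r₂ = 1.43 × 1.496×10^8 = 2.13928×10^8 km.
The Hohmann ellipse has a_t = (r₁ + r₂)/2 = 4.98168×10^8 km.
At r₁ the circular-orbit speed is v₁ = √(μ/r₁) = 13.022357 km/s.
On the transfer ellipse at r₁, vis-viva equation gives v_a = √[μ(2/r₁ − 1/a_t)] = 8.5336631 km/s.
First burn Δv₁ = |v_a − v₁| = 4.48869 km/s.
Circular speed at r₂: v₂ = √(μ/r₂) = 24.90419 km/s.
Transfer-orbit speed at r₂: v_p = √[μ(2/r₂ − 1/a_t)] = 31.21053 km/s.
Second burn Δv₂ = |v₂ − v_p| = 6.30634 km/s.
Total Δv = Δv₁ + Δv₂ = 10.80 km/s.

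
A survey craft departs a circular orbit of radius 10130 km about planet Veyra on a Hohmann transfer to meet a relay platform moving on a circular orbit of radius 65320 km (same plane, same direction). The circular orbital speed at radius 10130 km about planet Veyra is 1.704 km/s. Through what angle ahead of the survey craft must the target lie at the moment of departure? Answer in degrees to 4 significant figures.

φ = 101.0°

From the circular-orbit relation v² = μ/r at r = 10130 km: μ = v²r = (1.704)² × 10130 = 29413.6 km³/s².
The Hohmann ellipse has a_t = (r₁ + r₂)/2 = 37725 km.
Transfer time t = π√(a_t³/μ) = 1.342207×10^5 s.
Target angular speed ω₂ = √(μ/r₂³) = 1.027318×10^-5 rad/s.
Angle swept by the target during transfer: ω₂·t = 1.37887 rad = 79.00°.
Arrival is 180° from departure on the ellipse, so φ = 180° − 79.00° = 101.0°.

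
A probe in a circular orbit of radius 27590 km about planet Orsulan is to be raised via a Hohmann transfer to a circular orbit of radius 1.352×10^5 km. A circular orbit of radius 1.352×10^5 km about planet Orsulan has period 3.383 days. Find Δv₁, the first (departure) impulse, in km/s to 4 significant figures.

From Kepler's third law T² = 4π²r³/μ at r = 1.352×10^5 km, T = 3.383 days = 3.383 × 86400 s = 2.922912×10^5 s: μ = 4π²r³/T² = 1.14198×10^6 km³/s².
The Hohmann ellipse has a_t = (r₁ + r₂)/2 = 81395 km.
Circular speed at r = 27590 km: v_c = √(μ/r) = 6.434 km/s.
Transfer-orbit speed at the same r (vis-viva, a = a_t): v_t = √[μ(2/r − 1/a_t)] = 8.292 km/s.
Δv₁ = |v_t − v_c| = |8.292 − 6.434| = 1.858 km/s.

Δv₁ = 1.858 km/s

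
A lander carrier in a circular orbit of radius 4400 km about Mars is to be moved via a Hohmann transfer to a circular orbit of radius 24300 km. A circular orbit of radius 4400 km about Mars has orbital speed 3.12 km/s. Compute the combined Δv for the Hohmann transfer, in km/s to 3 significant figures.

From the circular-orbit relation v² = μ/r at r = 4400 km: μ = v²r = (3.12)² × 4400 = 42831.4 km³/s².
Transfer-ellipse semi-major axis a_t = (r₁ + r₂)/2 = (4400 + 24300)/2 = 14350 km.
At r₁ the circular-orbit speed is v₁ = √(μ/r₁) = 3.1200 km/s.
Transfer-orbit speed at r₁ (v² = μ(2/r − 1/a)): v_p = √[μ(2/r₁ − 1/a_t)] = 4.0601 km/s.
First burn Δv₁ = |v_p − v₁| = 0.9401 km/s.
At r₂, v₂ = √(μ/r₂) = 1.32763 km/s.
Transfer-orbit speed at r₂: v_a = √[μ(2/r₂ − 1/a_t)] = 0.735154 km/s.
Second burn Δv₂ = |v₂ − v_a| = 0.5925 km/s.
Δv = Δv₁ + Δv₂ = 0.9401 + 0.5925 = 1.533 km/s.

Δv = 1.53 km/s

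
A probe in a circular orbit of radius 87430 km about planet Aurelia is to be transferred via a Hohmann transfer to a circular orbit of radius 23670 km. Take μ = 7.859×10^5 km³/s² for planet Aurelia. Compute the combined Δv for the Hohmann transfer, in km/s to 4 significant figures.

Semi-major axis of the transfer orbit: a_t = (87430 + 23670)/2 = 55550 km.
At r₁ the circular-orbit speed is v₁ = √(μ/r₁) = 2.998 km/s.
Transfer-orbit speed at r₁ (vis-viva): v_a = √[μ(2/r₁ − 1/a_t)] = 1.957 km/s.
First burn Δv₁ = |v_a − v₁| = 1.041 km/s.
At r₂, v₂ = √(μ/r₂) = 5.762 km/s.
Transfer-orbit speed at r₂: v_p = √[μ(2/r₂ − 1/a_t)] = 7.229 km/s.
Second burn Δv₂ = |v₂ − v_p| = 1.467 km/s.
Δv = Δv₁ + Δv₂ = 1.041 + 1.467 = 2.508 km/s.

Δv = 2.508 km/s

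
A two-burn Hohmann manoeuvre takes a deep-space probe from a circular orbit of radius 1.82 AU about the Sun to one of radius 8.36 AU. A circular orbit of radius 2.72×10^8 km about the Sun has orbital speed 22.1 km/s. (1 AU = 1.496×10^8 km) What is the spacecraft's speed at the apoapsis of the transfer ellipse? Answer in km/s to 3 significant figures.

From the circular-orbit relation v² = μ/r at r = 2.72×10^8 km: μ = v²r = (22.1)² × 2.72×10^8 = 1.32848×10^11 km³/s².
In km: r₁ = 1.82 × 1.496×10^8 = 2.72272×10^8 km; r₂ = 8.36 × 1.496×10^8 = 1.250656×10^9 km.
Semi-major axis of the transfer orbit: a_t = (2.72272×10^8 + 1.250656×10^9)/2 = 7.61464×10^8 km.
The apoapsis of the transfer ellipse is at r = 1.250656×10^9 km.
Applying v² = μ(2/r − 1/a_t): v = 6.163 km/s.

v = 6.16 km/s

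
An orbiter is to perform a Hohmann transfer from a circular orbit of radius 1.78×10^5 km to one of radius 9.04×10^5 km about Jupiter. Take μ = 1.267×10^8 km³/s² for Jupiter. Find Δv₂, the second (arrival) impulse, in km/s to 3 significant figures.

Δv₂ = 5.05 km/s

Semi-major axis of the transfer orbit: a_t = (1.780×10^5 + 9.040×10^5)/2 = 5.410×10^5 km.
Circular speed at r = 9.040×10^5 km: v_c = √(μ/r) = 11.839 km/s.
Transfer-orbit speed at the same r (vis-viva, a = a_t): v_t = √[μ(2/r − 1/a_t)] = 6.7907 km/s.
Δv₂ = |v_t − v_c| = |6.7907 − 11.839| = 5.048 km/s.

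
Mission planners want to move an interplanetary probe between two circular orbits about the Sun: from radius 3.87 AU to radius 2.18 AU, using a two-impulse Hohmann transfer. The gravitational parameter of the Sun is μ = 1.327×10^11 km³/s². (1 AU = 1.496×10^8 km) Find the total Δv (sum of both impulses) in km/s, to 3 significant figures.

Δv = 4.93 km/s

In km: r₁ = 3.87 × 1.496×10^8 = 5.78952×10^8 km; r₂ = 2.18 × 1.496×10^8 = 3.26128×10^8 km.
Transfer-ellipse semi-major axis a_t = (r₁ + r₂)/2 = (5.78952×10^8 + 3.26128×10^8)/2 = 4.5254×10^8 km.
Circular speed at r₁: v₁ = √(μ/r₁) = √(1.327×10^11/5.78952×10^8) = 15.1396 km/s.
Transfer-orbit speed at r₁ (vis-viva): v_a = √[μ(2/r₁ − 1/a_t)] = 12.8523 km/s.
First burn Δv₁ = |v_a − v₁| = 2.287 km/s.
At r₂, v₂ = √(μ/r₂) = 20.172 km/s.
Transfer-orbit speed at r₂: v_p = √[μ(2/r₂ − 1/a_t)] = 22.816 km/s.
Second burn Δv₂ = |v₂ − v_p| = 2.644 km/s.
Δv = Δv₁ + Δv₂ = 2.287 + 2.644 = 4.931 km/s.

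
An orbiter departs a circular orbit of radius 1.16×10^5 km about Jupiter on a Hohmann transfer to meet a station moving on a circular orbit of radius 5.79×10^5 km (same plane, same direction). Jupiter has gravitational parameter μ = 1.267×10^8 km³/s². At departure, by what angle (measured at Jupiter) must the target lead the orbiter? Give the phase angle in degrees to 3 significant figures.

The Hohmann ellipse has a_t = (r₁ + r₂)/2 = 3.475×10^5 km.
The half-period of the transfer ellipse is t = π√(a_t³/μ) = 57170 s.
The target's mean motion on its circular orbit is ω₂ = √(μ/r₂³) = 2.555×10^-5 rad/s.
Angle swept by the target during transfer: ω₂·t = 1.4607 rad = 83.69°.
The orbiter traverses 180° on the transfer ellipse, so the target must lead by 180° − 83.69° = 96.3°.

φ = 96.3°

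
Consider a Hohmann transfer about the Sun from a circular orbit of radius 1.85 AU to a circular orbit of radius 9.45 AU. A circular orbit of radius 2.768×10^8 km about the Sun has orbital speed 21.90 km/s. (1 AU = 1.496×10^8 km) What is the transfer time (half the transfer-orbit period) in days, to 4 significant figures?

From the circular-orbit relation v² = μ/r at r = 2.768×10^8 km: μ = v²r = (21.90)² × 2.768×10^8 = 1.32756×10^11 km³/s².
In km: r₁ = 1.85 × 1.496×10^8 = 2.7676×10^8 km; r₂ = 9.45 × 1.496×10^8 = 1.41372×10^9 km.
Transfer-ellipse semi-major axis a_t = (r₁ + r₂)/2 = (2.7676×10^8 + 1.41372×10^9)/2 = 8.4524×10^8 km.
Transfer time t = π√(a_t³/μ) = π√((8.4524×10^8)³ / 1.32756×10^11) = 2.1188×10^8 s.
Converting: 2.1188×10^8 s ÷ 86400 s/day = 2452 days.

t = 2452 days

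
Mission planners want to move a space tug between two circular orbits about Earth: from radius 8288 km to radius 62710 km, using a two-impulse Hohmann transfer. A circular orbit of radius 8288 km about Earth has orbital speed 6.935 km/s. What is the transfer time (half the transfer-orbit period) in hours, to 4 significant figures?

From the circular-orbit relation v² = μ/r at r = 8288 km: μ = v²r = (6.935)² × 8288 = 3.98605×10^5 km³/s².
Transfer-ellipse semi-major axis a_t = (r₁ + r₂)/2 = (8288 + 62710)/2 = 35499 km.
Half the transfer-orbit period gives t = π√(a_t³/μ) = 33281 s.
Converting: 33281 s ÷ 3600 s/hour = 9.245 hours.

t = 9.245 hours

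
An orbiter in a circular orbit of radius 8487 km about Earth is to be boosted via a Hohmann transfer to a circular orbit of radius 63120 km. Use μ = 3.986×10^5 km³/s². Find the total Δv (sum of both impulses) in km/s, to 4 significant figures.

Semi-major axis of the transfer orbit: a_t = (8487 + 63120)/2 = 35803.5 km.
At r₁ the circular-orbit speed is v₁ = √(μ/r₁) = 6.8532 km/s.
On the transfer ellipse at r₁, v² = μ(2/r − 1/a) gives v_p = √[μ(2/r₁ − 1/a_t)] = 9.0994 km/s.
First burn Δv₁ = |v_p − v₁| = 2.2462 km/s.
At r₂, v₂ = √(μ/r₂) = 2.5130 km/s.
Transfer-orbit speed at r₂: v_a = √[μ(2/r₂ − 1/a_t)] = 1.2235 km/s.
Second burn Δv₂ = |v₂ − v_a| = 1.2895 km/s.
Δv = Δv₁ + Δv₂ = 2.2462 + 1.2895 = 3.536 km/s.

Δv = 3.536 km/s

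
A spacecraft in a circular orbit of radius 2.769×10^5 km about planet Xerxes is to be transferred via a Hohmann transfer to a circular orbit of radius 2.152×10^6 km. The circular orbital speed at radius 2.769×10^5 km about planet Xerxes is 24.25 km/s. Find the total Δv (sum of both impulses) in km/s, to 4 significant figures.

Δv = 12.58 km/s

From the circular-orbit relation v² = μ/r at r = 2.769×10^5 km: μ = v²r = (24.25)² × 2.769×10^5 = 1.62835×10^8 km³/s².
Semi-major axis of the transfer orbit: a_t = (2.769×10^5 + 2.152×10^6)/2 = 1.21445×10^6 km.
Circular speed at r₁: v₁ = √(μ/r₁) = √(1.62835×10^8/2.769×10^5) = 24.250 km/s.
On the transfer ellipse at r₁, v² = μ(2/r − 1/a) gives v_p = √[μ(2/r₁ − 1/a_t)] = 32.281 km/s.
First burn Δv₁ = |v_p − v₁| = 8.031 km/s.
Circular speed at r₂: v₂ = √(μ/r₂) = 8.699 km/s.
Transfer-orbit speed at r₂: v_a = √[μ(2/r₂ − 1/a_t)] = 4.154 km/s.
Second burn Δv₂ = |v₂ − v_a| = 4.545 km/s.
Total Δv = Δv₁ + Δv₂ = 12.58 km/s.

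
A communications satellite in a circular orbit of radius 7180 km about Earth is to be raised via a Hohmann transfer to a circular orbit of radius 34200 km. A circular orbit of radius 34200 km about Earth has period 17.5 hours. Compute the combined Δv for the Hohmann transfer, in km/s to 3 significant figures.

From Kepler's third law T² = 4π²r³/μ at r = 34200 km, T = 17.5 hours = 17.5 × 3600 s = 63000 s: μ = 4π²r³/T² = 3.97884×10^5 km³/s².
The Hohmann ellipse has a_t = (r₁ + r₂)/2 = 20690 km.
Circular speed at r₁: v₁ = √(μ/r₁) = √(3.97884×10^5/7180) = 7.4442 km/s.
On the transfer ellipse at r₁, vis-viva gives v_p = √[μ(2/r₁ − 1/a_t)] = 9.5708 km/s.
First burn Δv₁ = |v_p − v₁| = 2.1266 km/s.
Circular speed at r₂: v₂ = √(μ/r₂) = 3.4109 km/s.
Transfer-orbit speed at r₂: v_a = √[μ(2/r₂ − 1/a_t)] = 2.0093 km/s.
Second burn Δv₂ = |v₂ − v_a| = 1.4016 km/s.
Total Δv = Δv₁ + Δv₂ = 3.528 km/s.

Δv = 3.53 km/s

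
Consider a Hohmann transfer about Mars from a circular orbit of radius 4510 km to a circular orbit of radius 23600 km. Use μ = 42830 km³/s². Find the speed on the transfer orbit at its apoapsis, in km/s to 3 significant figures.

The Hohmann ellipse has a_t = (r₁ + r₂)/2 = 14055 km.
At apoapsis, r = 23600 km.
Applying v² = μ(2/r − 1/a_t): v = 0.7631 km/s.

v = 0.763 km/s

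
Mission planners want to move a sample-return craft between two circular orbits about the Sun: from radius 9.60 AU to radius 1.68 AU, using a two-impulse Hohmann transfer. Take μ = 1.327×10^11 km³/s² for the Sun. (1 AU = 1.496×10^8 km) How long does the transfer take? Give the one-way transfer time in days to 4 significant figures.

t = 2446 days

In km: r₁ = 9.60 × 1.496×10^8 = 1.43616×10^9 km; r₂ = 1.68 × 1.496×10^8 = 2.51328×10^8 km.
Semi-major axis of the transfer orbit: a_t = (1.43616×10^9 + 2.51328×10^8)/2 = 8.43744×10^8 km.
Transfer time t = π√(a_t³/μ) = π√((8.43744×10^8)³ / 1.327×10^11) = 2.1136×10^8 s.
Converting: 2.1136×10^8 s ÷ 86400 s/day = 2446 days.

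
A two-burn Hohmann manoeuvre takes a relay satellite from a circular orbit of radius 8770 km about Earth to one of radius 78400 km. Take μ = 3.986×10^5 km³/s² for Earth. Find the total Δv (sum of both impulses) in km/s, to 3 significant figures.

Transfer-ellipse semi-major axis a_t = (r₁ + r₂)/2 = (8770 + 78400)/2 = 43585 km.
At r₁ the circular-orbit speed is v₁ = √(μ/r₁) = 6.7417 km/s.
On the transfer ellipse at r₁, vis-viva equation gives v_p = √[μ(2/r₁ − 1/a_t)] = 9.0419 km/s.
First burn Δv₁ = |v_p − v₁| = 2.3002 km/s.
At r₂, v₂ = √(μ/r₂) = 2.2548 km/s.
Transfer-orbit speed at r₂: v_a = √[μ(2/r₂ − 1/a_t)] = 1.0114 km/s.
Second burn Δv₂ = |v₂ − v_a| = 1.2434 km/s.
Δv = Δv₁ + Δv₂ = 2.3002 + 1.2434 = 3.544 km/s.

Δv = 3.54 km/s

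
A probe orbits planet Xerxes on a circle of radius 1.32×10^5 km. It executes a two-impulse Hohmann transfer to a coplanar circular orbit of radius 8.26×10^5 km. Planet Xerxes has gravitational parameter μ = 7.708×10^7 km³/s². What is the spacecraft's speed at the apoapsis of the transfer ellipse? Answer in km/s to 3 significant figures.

Semi-major axis of the transfer orbit: a_t = (1.320×10^5 + 8.260×10^5)/2 = 4.790×10^5 km.
The apoapsis of the transfer ellipse is at r = 8.260×10^5 km.
Applying v² = μ(2/r − 1/a_t): v = 5.071 km/s.

v = 5.07 km/s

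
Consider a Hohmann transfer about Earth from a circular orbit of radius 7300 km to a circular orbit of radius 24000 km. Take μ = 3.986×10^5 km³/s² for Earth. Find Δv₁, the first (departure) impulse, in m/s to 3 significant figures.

Δv₁ = 1760 m/s

Transfer-ellipse semi-major axis a_t = (r₁ + r₂)/2 = (7300 + 24000)/2 = 15650 km.
Circular speed at r = 7300 km: v_c = √(μ/r) = 7.3894 km/s.
Vis-viva on the transfer ellipse at r = 7300 km gives v_t = √[μ(2/r − 1/a_t)] = 9.1507 km/s.
Δv₁ = |v_t − v_c| = |9.1507 − 7.3894| = 1.761 km/s.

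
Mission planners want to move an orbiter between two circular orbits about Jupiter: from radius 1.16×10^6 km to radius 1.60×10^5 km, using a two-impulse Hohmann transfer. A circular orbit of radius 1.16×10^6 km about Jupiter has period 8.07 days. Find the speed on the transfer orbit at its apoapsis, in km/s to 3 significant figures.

From Kepler's third law T² = 4π²r³/μ at r = 1.16×10^6 km, T = 8.07 days = 8.07 × 86400 s = 6.97248×10^5 s: μ = 4π²r³/T² = 1.26753×10^8 km³/s².
Transfer-ellipse semi-major axis a_t = (r₁ + r₂)/2 = (1.160×10^6 + 1.600×10^5)/2 = 6.600×10^5 km.
At apoapsis, r = 1.160×10^6 km.
Vis-viva: v = √[μ(2/r − 1/a_t)] = √[1.26753×10^8 × (2/1.160×10^6 − 1/6.600×10^5)] = 5.147 km/s.

v = 5.15 km/s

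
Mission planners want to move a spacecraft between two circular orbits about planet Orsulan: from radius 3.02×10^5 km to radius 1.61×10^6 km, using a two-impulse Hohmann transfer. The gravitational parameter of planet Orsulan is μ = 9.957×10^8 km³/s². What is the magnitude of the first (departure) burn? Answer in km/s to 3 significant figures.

Δv₁ = 17.1 km/s

Transfer-ellipse semi-major axis a_t = (r₁ + r₂)/2 = (3.020×10^5 + 1.610×10^6)/2 = 9.560×10^5 km.
On the circular orbit at r = 3.020×10^5 km, v_c = √(μ/r) = 57.42 km/s.
Transfer-orbit speed at the same r (vis-viva, a = a_t): v_t = √[μ(2/r − 1/a_t)] = 74.52 km/s.
Δv₁ = |v_t − v_c| = |74.52 − 57.42| = 17.10 km/s.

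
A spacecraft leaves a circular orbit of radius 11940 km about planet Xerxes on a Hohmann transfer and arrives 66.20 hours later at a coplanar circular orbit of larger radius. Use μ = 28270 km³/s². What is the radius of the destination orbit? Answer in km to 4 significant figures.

r₂ = 97240 km

Transfer time t = 66.20 hours = 2.3832×10^5 s, and t = π√(a_t³/μ).
So a_t = (μ t²/π²)^(1/3) = (28270 × (2.3832×10^5)² / π²)^(1/3) = 54590 km.
Since a_t = (r₁ + r₂)/2, r₂ = 2a_t − r₁ = 2×54590 − 11940 = 97240 km.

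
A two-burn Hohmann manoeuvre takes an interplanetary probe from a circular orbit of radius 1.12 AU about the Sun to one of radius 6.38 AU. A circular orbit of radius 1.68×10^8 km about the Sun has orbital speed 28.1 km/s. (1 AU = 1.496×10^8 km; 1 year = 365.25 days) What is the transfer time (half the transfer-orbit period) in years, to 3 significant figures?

t = 3.63 years

From the circular-orbit relation v² = μ/r at r = 1.68×10^8 km: μ = v²r = (28.1)² × 1.68×10^8 = 1.32654×10^11 km³/s².
In km: r₁ = 1.12 × 1.496×10^8 = 1.67552×10^8 km; r₂ = 6.38 × 1.496×10^8 = 9.54448×10^8 km.
Transfer-ellipse semi-major axis a_t = (r₁ + r₂)/2 = (1.67552×10^8 + 9.54448×10^8)/2 = 5.610×10^8 km.
Half the transfer-orbit period gives t = π√(a_t³/μ) = 1.146×10^8 s.
Converting: 1.146×10^8 s ÷ 3.15576×10^7 s/year (365.25 × 86400) = 3.63 years.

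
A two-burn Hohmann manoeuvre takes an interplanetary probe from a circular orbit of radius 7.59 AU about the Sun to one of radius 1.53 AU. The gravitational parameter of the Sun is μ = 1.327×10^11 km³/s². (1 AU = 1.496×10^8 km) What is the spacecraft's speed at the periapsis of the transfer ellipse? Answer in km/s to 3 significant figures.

In km: r₁ = 7.59 × 1.496×10^8 = 1.135464×10^9 km; r₂ = 1.53 × 1.496×10^8 = 2.28888×10^8 km.
Semi-major axis of the transfer orbit: a_t = (1.135464×10^9 + 2.28888×10^8)/2 = 6.82176×10^8 km.
At periapsis, r = 2.28888×10^8 km.
From the vis-viva equation, v = √[μ(2/r − 1/a_t)] = 31.06 km/s.

v = 31.1 km/s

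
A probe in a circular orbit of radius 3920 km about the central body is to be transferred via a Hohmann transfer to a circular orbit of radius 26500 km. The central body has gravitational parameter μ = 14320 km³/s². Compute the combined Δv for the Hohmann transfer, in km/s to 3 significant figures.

The Hohmann ellipse has a_t = (r₁ + r₂)/2 = 15210 km.
At r₁ the circular-orbit speed is v₁ = √(μ/r₁) = 1.9113 km/s.
Transfer-orbit speed at r₁ (vis-viva): v_p = √[μ(2/r₁ − 1/a_t)] = 2.5228 km/s.
First burn Δv₁ = |v_p − v₁| = 0.6115 km/s.
Circular speed at r₂: v₂ = √(μ/r₂) = 0.7351 km/s.
Transfer-orbit speed at r₂: v_a = √[μ(2/r₂ − 1/a_t)] = 0.3732 km/s.
Second burn Δv₂ = |v₂ − v_a| = 0.3619 km/s.
Δv = Δv₁ + Δv₂ = 0.6115 + 0.3619 = 0.9734 km/s.

Δv = 0.973 km/s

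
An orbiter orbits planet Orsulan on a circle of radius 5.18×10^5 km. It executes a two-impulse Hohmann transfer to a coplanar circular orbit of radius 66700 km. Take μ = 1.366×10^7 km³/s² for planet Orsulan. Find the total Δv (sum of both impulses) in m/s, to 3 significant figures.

Δv = 7420 m/s

The Hohmann ellipse has a_t = (r₁ + r₂)/2 = 2.9235×10^5 km.
At r₁ the circular-orbit speed is v₁ = √(μ/r₁) = 5.13524 km/s.
On the transfer ellipse at r₁, vis-viva gives v_a = √[μ(2/r₁ − 1/a_t)] = 2.45285 km/s.
First burn Δv₁ = |v_a − v₁| = 2.6824 km/s.
At r₂, v₂ = √(μ/r₂) = 14.3108 km/s.
Transfer-orbit speed at r₂: v_p = √[μ(2/r₂ − 1/a_t)] = 19.0492 km/s.
Second burn Δv₂ = |v₂ − v_p| = 4.7384 km/s.
Total Δv = Δv₁ + Δv₂ = 7.421 km/s.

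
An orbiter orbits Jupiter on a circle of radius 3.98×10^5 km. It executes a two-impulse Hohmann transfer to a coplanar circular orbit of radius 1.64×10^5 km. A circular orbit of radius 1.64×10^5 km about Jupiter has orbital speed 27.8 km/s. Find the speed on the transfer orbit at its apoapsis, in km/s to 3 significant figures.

v = 13.6 km/s

From the circular-orbit relation v² = μ/r at r = 1.64×10^5 km: μ = v²r = (27.8)² × 1.64×10^5 = 1.26746×10^8 km³/s².
Semi-major axis of the transfer orbit: a_t = (3.980×10^5 + 1.640×10^5)/2 = 2.810×10^5 km.
At apoapsis, r = 3.980×10^5 km.
From the vis-viva equation, v = √[μ(2/r − 1/a_t)] = 13.63 km/s.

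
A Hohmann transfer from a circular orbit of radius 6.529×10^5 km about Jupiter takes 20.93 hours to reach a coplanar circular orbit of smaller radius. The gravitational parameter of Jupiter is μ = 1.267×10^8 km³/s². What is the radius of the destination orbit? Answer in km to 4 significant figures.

Transfer time t = 20.93 hours = 75348 s, and t = π√(a_t³/μ).
So a_t = (μ t²/π²)^(1/3) = (1.267×10^8 × (75348)² / π²)^(1/3) = 4.1771×10^5 km.
Since a_t = (r₁ + r₂)/2, r₂ = 2a_t − r₁ = 2×4.1771×10^5 − 6.529×10^5 = 1.8252×10^5 km.

r₂ = 1.825×10^5 km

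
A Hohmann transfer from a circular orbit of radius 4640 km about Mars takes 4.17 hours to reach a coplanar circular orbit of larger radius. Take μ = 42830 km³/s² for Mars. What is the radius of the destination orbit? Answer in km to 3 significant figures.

Transfer time t = 4.17 hours = 15012 s, and t = π√(a_t³/μ).
So a_t = (μ t²/π²)^(1/3) = (42830 × (15012)² / π²)^(1/3) = 9926.0 km.
Since a_t = (r₁ + r₂)/2, r₂ = 2a_t − r₁ = 2×9926.0 − 4640 = 15212 km.

r₂ = 15200 km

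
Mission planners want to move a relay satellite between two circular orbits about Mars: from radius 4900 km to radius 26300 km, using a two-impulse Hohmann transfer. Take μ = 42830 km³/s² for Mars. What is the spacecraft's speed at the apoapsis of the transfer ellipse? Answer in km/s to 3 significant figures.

v = 0.715 km/s

The Hohmann ellipse has a_t = (r₁ + r₂)/2 = 15600 km.
The apoapsis of the transfer ellipse is at r = 26300 km.
From the vis-viva equation, v = √[μ(2/r − 1/a_t)] = 0.7152 km/s.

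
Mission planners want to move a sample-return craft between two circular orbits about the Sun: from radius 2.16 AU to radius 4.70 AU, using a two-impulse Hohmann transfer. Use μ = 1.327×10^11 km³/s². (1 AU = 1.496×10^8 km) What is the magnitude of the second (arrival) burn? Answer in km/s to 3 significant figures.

In km: r₁ = 2.16 × 1.496×10^8 = 3.23136×10^8 km; r₂ = 4.70 × 1.496×10^8 = 7.0312×10^8 km.
The Hohmann ellipse has a_t = (r₁ + r₂)/2 = 5.13128×10^8 km.
On the circular orbit at r = 7.0312×10^8 km, v_c = √(μ/r) = 13.738 km/s.
Transfer-orbit speed at the same r (vis-viva, a = a_t): v_t = √[μ(2/r − 1/a_t)] = 10.902 km/s.
Δv₂ = |v_t − v_c| = |10.902 − 13.738| = 2.836 km/s.

Δv₂ = 2.84 km/s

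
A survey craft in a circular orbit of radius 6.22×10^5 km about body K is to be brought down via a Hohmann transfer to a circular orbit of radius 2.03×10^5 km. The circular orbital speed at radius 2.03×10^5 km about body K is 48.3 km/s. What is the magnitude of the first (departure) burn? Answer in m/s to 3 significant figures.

From the circular-orbit relation v² = μ/r at r = 2.03×10^5 km: μ = v²r = (48.3)² × 2.03×10^5 = 4.73577×10^8 km³/s².
Semi-major axis of the transfer orbit: a_t = (6.220×10^5 + 2.030×10^5)/2 = 4.125×10^5 km.
Circular speed at r = 6.220×10^5 km: v_c = √(μ/r) = 27.593 km/s.
Transfer-orbit speed at the same r (vis-viva, a = a_t): v_t = √[μ(2/r − 1/a_t)] = 19.357 km/s.
Δv₁ = |v_t − v_c| = |19.357 − 27.593| = 8.236 km/s.

Δv₁ = 8240 m/s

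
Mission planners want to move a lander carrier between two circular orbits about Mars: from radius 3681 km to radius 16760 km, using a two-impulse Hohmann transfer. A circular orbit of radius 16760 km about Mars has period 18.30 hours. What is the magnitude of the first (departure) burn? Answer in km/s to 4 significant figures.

From Kepler's third law T² = 4π²r³/μ at r = 16760 km, T = 18.30 hours = 18.30 × 3600 s = 65880 s: μ = 4π²r³/T² = 42822.8 km³/s².
Semi-major axis of the transfer orbit: a_t = (3681 + 16760)/2 = 10220.5 km.
Circular speed at r = 3681 km: v_c = √(μ/r) = 3.4108 km/s.
Transfer-orbit speed at the same r (vis-viva, a = a_t): v_t = √[μ(2/r − 1/a_t)] = 4.3677 km/s.
Δv₁ = |v_t − v_c| = |4.3677 − 3.4108| = 0.9569 km/s.

Δv₁ = 0.9569 km/s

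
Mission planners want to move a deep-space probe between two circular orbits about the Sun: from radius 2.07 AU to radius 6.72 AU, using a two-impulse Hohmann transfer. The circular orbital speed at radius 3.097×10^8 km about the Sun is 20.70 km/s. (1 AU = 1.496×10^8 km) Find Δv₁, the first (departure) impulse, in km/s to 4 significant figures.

From the circular-orbit relation v² = μ/r at r = 3.097×10^8 km: μ = v²r = (20.70)² × 3.097×10^8 = 1.32703×10^11 km³/s².
In km: r₁ = 2.07 × 1.496×10^8 = 3.09672×10^8 km; r₂ = 6.72 × 1.496×10^8 = 1.005312×10^9 km.
Transfer-ellipse semi-major axis a_t = (r₁ + r₂)/2 = (3.09672×10^8 + 1.005312×10^9)/2 = 6.57492×10^8 km.
On the circular orbit at r = 3.09672×10^8 km, v_c = √(μ/r) = 20.701 km/s.
Transfer-orbit speed at the same r (vis-viva, a = a_t): v_t = √[μ(2/r − 1/a_t)] = 25.597 km/s.
Δv₁ = |v_t − v_c| = |25.597 − 20.701| = 4.896 km/s.

Δv₁ = 4.896 km/s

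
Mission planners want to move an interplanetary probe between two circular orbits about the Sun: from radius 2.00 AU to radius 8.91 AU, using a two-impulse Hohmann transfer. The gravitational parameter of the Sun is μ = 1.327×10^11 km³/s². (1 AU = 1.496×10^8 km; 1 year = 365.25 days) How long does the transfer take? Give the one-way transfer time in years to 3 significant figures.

In km: r₁ = 2.00 × 1.496×10^8 = 2.992×10^8 km; r₂ = 8.91 × 1.496×10^8 = 1.332936×10^9 km.
Transfer-ellipse semi-major axis a_t = (r₁ + r₂)/2 = (2.992×10^8 + 1.332936×10^9)/2 = 8.16068×10^8 km.
Half the transfer-orbit period gives t = π√(a_t³/μ) = 2.010×10^8 s.
Converting: 2.010×10^8 s ÷ 3.15576×10^7 s/year (365.25 × 86400) = 6.37 years.

t = 6.37 years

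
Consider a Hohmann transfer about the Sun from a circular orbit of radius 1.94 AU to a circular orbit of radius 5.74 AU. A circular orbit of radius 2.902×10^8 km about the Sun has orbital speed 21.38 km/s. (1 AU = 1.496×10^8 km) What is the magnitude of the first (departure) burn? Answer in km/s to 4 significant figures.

From the circular-orbit relation v² = μ/r at r = 2.902×10^8 km: μ = v²r = (21.38)² × 2.902×10^8 = 1.32652×10^11 km³/s².
In km: r₁ = 1.94 × 1.496×10^8 = 2.90224×10^8 km; r₂ = 5.74 × 1.496×10^8 = 8.58704×10^8 km.
Transfer-ellipse semi-major axis a_t = (r₁ + r₂)/2 = (2.90224×10^8 + 8.58704×10^8)/2 = 5.74464×10^8 km.
On the circular orbit at r = 2.90224×10^8 km, v_c = √(μ/r) = 21.379 km/s.
Transfer-orbit speed at the same r (vis-viva, a = a_t): v_t = √[μ(2/r − 1/a_t)] = 26.138 km/s.
Δv₁ = |v_t − v_c| = |26.138 − 21.379| = 4.759 km/s.

Δv₁ = 4.759 km/s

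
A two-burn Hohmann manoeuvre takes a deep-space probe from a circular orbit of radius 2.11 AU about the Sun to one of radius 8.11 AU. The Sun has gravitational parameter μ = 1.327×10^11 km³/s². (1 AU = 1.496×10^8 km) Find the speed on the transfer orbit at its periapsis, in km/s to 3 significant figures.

In km: r₁ = 2.11 × 1.496×10^8 = 3.15656×10^8 km; r₂ = 8.11 × 1.496×10^8 = 1.213256×10^9 km.
Transfer-ellipse semi-major axis a_t = (r₁ + r₂)/2 = (3.15656×10^8 + 1.213256×10^9)/2 = 7.64456×10^8 km.
At periapsis, r = 3.15656×10^8 km.
Vis-viva: v = √[μ(2/r − 1/a_t)] = √[1.327×10^11 × (2/3.15656×10^8 − 1/7.64456×10^8)] = 25.83 km/s.

v = 25.8 km/s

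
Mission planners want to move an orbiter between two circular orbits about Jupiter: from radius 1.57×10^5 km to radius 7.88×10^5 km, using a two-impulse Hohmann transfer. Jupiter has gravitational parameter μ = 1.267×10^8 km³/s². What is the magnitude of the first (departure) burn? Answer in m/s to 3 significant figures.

Δv₁ = 8280 m/s

Transfer-ellipse semi-major axis a_t = (r₁ + r₂)/2 = (1.570×10^5 + 7.880×10^5)/2 = 4.725×10^5 km.
Circular speed at r = 1.570×10^5 km: v_c = √(μ/r) = 28.408 km/s.
Transfer-orbit speed at the same r (vis-viva, a = a_t): v_t = √[μ(2/r − 1/a_t)] = 36.686 km/s.
Δv₁ = |v_t − v_c| = |36.686 − 28.408| = 8.278 km/s.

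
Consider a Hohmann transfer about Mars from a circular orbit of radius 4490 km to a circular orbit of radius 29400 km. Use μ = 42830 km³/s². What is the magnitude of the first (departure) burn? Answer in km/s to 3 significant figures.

Transfer-ellipse semi-major axis a_t = (r₁ + r₂)/2 = (4490 + 29400)/2 = 16945 km.
Circular speed at r = 4490 km: v_c = √(μ/r) = 3.0885 km/s.
Transfer-orbit speed at the same r (vis-viva, a = a_t): v_t = √[μ(2/r − 1/a_t)] = 4.0682 km/s.
Δv₁ = |v_t − v_c| = |4.0682 − 3.0885| = 0.9797 km/s.

Δv₁ = 0.980 km/s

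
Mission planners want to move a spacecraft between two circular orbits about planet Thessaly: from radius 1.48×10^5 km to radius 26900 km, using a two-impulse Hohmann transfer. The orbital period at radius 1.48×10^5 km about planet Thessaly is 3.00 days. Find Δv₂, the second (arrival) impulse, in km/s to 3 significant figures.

Δv₂ = 2.53 km/s

From Kepler's third law T² = 4π²r³/μ at r = 1.48×10^5 km, T = 3.00 days = 3.00 × 86400 s = 2.592×10^5 s: μ = 4π²r³/T² = 1.90491×10^6 km³/s².
Semi-major axis of the transfer orbit: a_t = (1.480×10^5 + 26900)/2 = 87450 km.
Circular speed at r = 26900 km: v_c = √(μ/r) = 8.4151 km/s.
Transfer-orbit speed at the same r (vis-viva, a = a_t): v_t = √[μ(2/r − 1/a_t)] = 10.947 km/s.
Δv₂ = |v_t − v_c| = |10.947 − 8.4151| = 2.532 km/s.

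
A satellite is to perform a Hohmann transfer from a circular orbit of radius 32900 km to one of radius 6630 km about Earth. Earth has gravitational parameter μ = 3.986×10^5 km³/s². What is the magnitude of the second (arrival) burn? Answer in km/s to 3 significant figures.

The Hohmann ellipse has a_t = (r₁ + r₂)/2 = 19765 km.
Circular speed at r = 6630 km: v_c = √(μ/r) = 7.7538 km/s.
Transfer-orbit speed at the same r (vis-viva, a = a_t): v_t = √[μ(2/r − 1/a_t)] = 10.004 km/s.
Δv₂ = |v_t − v_c| = |10.004 − 7.7538| = 2.250 km/s.

Δv₂ = 2.25 km/s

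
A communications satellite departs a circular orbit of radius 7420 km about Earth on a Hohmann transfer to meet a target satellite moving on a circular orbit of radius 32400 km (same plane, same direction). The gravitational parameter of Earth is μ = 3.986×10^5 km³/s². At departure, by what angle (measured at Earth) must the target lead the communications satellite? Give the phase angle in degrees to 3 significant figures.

φ = 93.3°

Transfer-ellipse semi-major axis a_t = (r₁ + r₂)/2 = (7420 + 32400)/2 = 19910 km.
The half-period of the transfer ellipse is t = π√(a_t³/μ) = 13979.387 s.
Target angular speed ω₂ = √(μ/r₂³) = 1.0825579×10^-4 rad/s.
Angle swept by the target during transfer: ω₂·t = 1.5133 rad = 86.71°.
Arrival is 180° from departure on the ellipse, so φ = 180° − 86.71° = 93.3°.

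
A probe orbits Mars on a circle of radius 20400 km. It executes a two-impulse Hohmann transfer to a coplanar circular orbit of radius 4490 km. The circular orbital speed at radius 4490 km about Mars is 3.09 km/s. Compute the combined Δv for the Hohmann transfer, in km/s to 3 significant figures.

From the circular-orbit relation v² = μ/r at r = 4490 km: μ = v²r = (3.09)² × 4490 = 42871.0 km³/s².
The Hohmann ellipse has a_t = (r₁ + r₂)/2 = 12445 km.
Circular speed at r₁: v₁ = √(μ/r₁) = √(42871.0/20400) = 1.44966 km/s.
On the transfer ellipse at r₁, vis-viva gives v_a = √[μ(2/r₁ − 1/a_t)] = 0.870748 km/s.
First burn Δv₁ = |v_a − v₁| = 0.5789 km/s.
At r₂, v₂ = √(μ/r₂) = 3.0900 km/s.
Transfer-orbit speed at r₂: v_p = √[μ(2/r₂ − 1/a_t)] = 3.9562 km/s.
Second burn Δv₂ = |v₂ − v_p| = 0.8662 km/s.
Δv = Δv₁ + Δv₂ = 0.5789 + 0.8662 = 1.445 km/s.

Δv = 1.45 km/s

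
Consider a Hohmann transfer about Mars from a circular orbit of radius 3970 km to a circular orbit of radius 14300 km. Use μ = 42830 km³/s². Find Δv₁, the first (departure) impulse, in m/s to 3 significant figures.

Semi-major axis of the transfer orbit: a_t = (3970 + 14300)/2 = 9135 km.
Circular speed at r = 3970 km: v_c = √(μ/r) = 3.285 km/s.
Transfer-orbit speed at the same r (vis-viva, a = a_t): v_t = √[μ(2/r − 1/a_t)] = 4.110 km/s.
Δv₁ = |v_t − v_c| = |4.110 − 3.285| = 0.8250 km/s.

Δv₁ = 825 m/s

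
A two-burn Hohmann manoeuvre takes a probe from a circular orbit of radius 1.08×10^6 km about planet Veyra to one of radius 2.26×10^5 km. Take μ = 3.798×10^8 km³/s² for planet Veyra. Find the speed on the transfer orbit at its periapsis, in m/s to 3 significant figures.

The Hohmann ellipse has a_t = (r₁ + r₂)/2 = 6.530×10^5 km.
At periapsis, r = 2.260×10^5 km.
Applying v² = μ(2/r − 1/a_t): v = 52.72 km/s.

v = 52700 m/s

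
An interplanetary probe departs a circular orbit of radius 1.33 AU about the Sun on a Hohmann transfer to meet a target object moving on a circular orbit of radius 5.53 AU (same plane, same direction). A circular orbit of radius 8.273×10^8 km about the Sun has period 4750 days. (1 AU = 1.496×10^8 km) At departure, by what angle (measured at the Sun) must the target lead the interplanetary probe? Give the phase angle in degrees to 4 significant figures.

From Kepler's third law T² = 4π²r³/μ at r = 8.273×10^8 km, T = 4750 days = 4750 × 86400 s = 4.104×10^8 s: μ = 4π²r³/T² = 1.32719×10^11 km³/s².
In km: r₁ = 1.33 × 1.496×10^8 = 1.98968×10^8 km; r₂ = 5.53 × 1.496×10^8 = 8.27288×10^8 km.
The Hohmann ellipse has a_t = (r₁ + r₂)/2 = 5.13128×10^8 km.
The half-period of the transfer ellipse is t = π√(a_t³/μ) = 1.00235×10^8 s.
Target angular speed ω₂ = √(μ/r₂³) = 1.53102×10^-8 rad/s.
Angle swept by the target during transfer: ω₂·t = 1.5346 rad = 87.93°.
Arrival is 180° from departure on the ellipse, so φ = 180° − 87.93° = 92.07°.

φ = 92.07°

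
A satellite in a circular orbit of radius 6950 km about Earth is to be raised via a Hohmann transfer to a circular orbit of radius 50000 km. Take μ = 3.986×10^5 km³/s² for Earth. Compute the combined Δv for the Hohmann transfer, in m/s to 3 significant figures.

Δv = 3890 m/s

Semi-major axis of the transfer orbit: a_t = (6950 + 50000)/2 = 28475 km.
At r₁ the circular-orbit speed is v₁ = √(μ/r₁) = 7.5731 km/s.
On the transfer ellipse at r₁, vis-viva gives v_p = √[μ(2/r₁ − 1/a_t)] = 10.035 km/s.
First burn Δv₁ = |v_p − v₁| = 2.462 km/s.
Circular speed at r₂: v₂ = √(μ/r₂) = 2.8235 km/s.
Transfer-orbit speed at r₂: v_a = √[μ(2/r₂ − 1/a_t)] = 1.3949 km/s.
Second burn Δv₂ = |v₂ − v_a| = 1.429 km/s.
Total Δv = Δv₁ + Δv₂ = 3.891 km/s.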